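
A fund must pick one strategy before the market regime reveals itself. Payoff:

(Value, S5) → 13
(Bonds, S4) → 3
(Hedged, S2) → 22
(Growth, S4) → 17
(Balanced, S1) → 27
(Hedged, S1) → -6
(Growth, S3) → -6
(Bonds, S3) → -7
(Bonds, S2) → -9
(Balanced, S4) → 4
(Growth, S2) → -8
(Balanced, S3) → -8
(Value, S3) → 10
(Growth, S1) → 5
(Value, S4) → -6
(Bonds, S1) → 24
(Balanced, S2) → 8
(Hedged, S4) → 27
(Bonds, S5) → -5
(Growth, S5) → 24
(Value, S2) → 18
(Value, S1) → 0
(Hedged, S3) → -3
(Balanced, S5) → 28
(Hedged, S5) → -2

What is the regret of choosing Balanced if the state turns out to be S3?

Best payoff under S3 is 10.
Regret = 10 − (-8) = 18.

18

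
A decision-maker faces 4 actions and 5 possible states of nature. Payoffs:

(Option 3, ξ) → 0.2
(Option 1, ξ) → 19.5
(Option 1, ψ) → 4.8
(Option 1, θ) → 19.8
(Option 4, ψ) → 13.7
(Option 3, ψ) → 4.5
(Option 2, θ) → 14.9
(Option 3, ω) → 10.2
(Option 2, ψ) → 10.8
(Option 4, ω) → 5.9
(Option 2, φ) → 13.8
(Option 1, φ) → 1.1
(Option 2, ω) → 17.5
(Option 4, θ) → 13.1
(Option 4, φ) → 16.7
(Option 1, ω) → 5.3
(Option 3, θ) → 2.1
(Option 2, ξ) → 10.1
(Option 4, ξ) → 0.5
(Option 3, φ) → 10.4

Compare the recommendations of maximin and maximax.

Row minima: Option 1=1.1, Option 2=10.1, Option 3=0.2, Option 4=0.5
Best worst-case = 10.1 → Option 2.
Row maxima: Option 1=19.8, Option 2=17.5, Option 3=10.4, Option 4=16.7
Best best-case = 19.8 → Option 1.

maximin → Option 2; maximax → Option 1 (disagree)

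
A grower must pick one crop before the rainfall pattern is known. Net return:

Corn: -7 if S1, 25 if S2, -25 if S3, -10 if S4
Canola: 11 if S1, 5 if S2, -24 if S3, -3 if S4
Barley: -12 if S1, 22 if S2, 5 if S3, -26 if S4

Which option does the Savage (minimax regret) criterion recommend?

Barley

Column bests: S1=11, S2=25, S3=5, S4=-3.
Corn regrets: 18, 0, 30, 7 → max 30
Canola regrets: 0, 20, 29, 0 → max 29
Barley regrets: 23, 3, 0, 23 → max 23
Smallest max regret = 23 → Barley.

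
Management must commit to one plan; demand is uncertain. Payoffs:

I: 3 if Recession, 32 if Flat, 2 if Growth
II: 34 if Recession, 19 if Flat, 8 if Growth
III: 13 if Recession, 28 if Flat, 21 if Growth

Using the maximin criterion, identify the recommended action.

Row minima: I=2, II=8, III=13
Best worst-case = 13 → III.

III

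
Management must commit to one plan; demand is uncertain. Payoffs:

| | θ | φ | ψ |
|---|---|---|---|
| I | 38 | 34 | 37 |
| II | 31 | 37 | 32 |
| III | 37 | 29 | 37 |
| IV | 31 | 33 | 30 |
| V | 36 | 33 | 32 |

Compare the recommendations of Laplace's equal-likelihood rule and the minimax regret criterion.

laplace → I; minimax regret → I (agree)

Row averages: I=109/3, II=100/3, III=103/3, IV=94/3, V=101/3
Highest average = 109/3 → I.
Column bests: θ=38, φ=37, ψ=37.
I regrets: 0, 3, 0 → max 3
II regrets: 7, 0, 5 → max 7
III regrets: 1, 8, 0 → max 8
IV regrets: 7, 4, 7 → max 7
V regrets: 2, 4, 5 → max 5
Smallest max regret = 3 → I.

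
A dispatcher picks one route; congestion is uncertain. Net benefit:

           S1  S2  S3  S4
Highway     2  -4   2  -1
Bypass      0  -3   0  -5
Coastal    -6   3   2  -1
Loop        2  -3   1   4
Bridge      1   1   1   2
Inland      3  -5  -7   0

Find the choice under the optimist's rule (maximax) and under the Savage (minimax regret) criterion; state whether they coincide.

maximax → Loop; minimax regret → Bridge (disagree)

Row maxima: Highway=2, Bypass=0, Coastal=3, Loop=4, Bridge=2, Inland=3
Best best-case = 4 → Loop.
Column bests: S1=3, S2=3, S3=2, S4=4.
Highway regrets: 1, 7, 0, 5 → max 7
Bypass regrets: 3, 6, 2, 9 → max 9
Coastal regrets: 9, 0, 0, 5 → max 9
Loop regrets: 1, 6, 1, 0 → max 6
Bridge regrets: 2, 2, 1, 2 → max 2
Inland regrets: 0, 8, 9, 4 → max 9
Smallest max regret = 2 → Bridge.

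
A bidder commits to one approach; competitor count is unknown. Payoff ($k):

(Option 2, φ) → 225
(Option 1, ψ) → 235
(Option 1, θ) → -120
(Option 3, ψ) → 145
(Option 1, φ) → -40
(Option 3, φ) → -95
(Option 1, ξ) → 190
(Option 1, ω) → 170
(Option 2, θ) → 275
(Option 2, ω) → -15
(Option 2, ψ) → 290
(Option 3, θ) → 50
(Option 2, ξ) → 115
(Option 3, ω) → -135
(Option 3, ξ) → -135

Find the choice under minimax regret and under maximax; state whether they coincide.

minimax regret → Option 2; maximax → Option 2 (agree)

Column bests: θ=275, φ=225, ψ=290, ω=170, ξ=190.
Option 1 regrets: 395, 265, 55, 0, 0 → max 395
Option 2 regrets: 0, 0, 0, 185, 75 → max 185
Option 3 regrets: 225, 320, 145, 305, 325 → max 325
Smallest max regret = 185 → Option 2.
Row maxima: Option 1=235, Option 2=290, Option 3=145
Best best-case = 290 → Option 2.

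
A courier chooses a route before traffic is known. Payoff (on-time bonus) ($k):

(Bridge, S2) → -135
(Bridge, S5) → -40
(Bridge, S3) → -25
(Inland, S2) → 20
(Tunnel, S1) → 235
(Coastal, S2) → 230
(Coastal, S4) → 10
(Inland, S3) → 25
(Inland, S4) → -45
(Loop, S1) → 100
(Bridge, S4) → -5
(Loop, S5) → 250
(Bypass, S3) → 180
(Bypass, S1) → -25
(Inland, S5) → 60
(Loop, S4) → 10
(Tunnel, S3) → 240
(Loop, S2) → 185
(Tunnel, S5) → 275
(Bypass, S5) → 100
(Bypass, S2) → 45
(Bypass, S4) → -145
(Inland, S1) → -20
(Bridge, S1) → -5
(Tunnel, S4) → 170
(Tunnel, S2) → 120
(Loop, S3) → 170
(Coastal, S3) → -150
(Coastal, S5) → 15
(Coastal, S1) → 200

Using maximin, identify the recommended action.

Row minima: Tunnel=120, Inland=-45, Bridge=-135, Bypass=-145, Loop=10, Coastal=-150
Best worst-case = 120 → Tunnel.

Tunnel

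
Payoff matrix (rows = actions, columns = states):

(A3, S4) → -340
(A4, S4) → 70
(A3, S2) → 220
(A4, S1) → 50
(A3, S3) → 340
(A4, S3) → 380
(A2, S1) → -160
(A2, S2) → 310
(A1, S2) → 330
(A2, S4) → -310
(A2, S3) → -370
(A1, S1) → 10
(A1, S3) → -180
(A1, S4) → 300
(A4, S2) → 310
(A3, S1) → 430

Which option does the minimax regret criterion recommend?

A4

Column bests: S1=430, S2=330, S3=380, S4=300.
A1 regrets: 420, 0, 560, 0 → max 560
A2 regrets: 590, 20, 750, 610 → max 750
A3 regrets: 0, 110, 40, 640 → max 640
A4 regrets: 380, 20, 0, 230 → max 380
Smallest max regret = 380 → A4.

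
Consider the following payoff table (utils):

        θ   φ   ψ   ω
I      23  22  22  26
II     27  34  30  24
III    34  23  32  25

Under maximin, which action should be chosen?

II

Row minima: I=22, II=24, III=23
Best worst-case = 24 → II.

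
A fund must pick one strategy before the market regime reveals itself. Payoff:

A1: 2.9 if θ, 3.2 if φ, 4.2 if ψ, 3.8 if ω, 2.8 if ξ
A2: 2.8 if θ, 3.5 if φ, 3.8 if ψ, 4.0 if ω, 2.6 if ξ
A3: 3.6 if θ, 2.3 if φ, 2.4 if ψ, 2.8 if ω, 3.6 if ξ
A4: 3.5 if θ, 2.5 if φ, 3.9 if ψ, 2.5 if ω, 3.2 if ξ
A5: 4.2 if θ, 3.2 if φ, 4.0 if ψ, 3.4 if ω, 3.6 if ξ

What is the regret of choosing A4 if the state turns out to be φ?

1.0

Best payoff under φ is 3.5.
Regret = 3.5 − 2.5 = 1.0.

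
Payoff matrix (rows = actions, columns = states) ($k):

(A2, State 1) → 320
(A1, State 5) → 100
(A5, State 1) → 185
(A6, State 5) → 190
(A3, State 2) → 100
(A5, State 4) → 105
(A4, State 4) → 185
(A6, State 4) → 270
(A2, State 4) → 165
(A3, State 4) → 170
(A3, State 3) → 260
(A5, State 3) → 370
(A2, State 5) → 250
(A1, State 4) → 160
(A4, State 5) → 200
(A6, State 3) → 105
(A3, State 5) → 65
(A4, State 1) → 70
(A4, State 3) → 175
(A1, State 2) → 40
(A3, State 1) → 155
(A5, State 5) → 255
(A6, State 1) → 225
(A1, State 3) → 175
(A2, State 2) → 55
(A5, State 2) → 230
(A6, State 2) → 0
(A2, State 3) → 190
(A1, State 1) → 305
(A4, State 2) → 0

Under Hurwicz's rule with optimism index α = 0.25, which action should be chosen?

A1: 0.25·305 + 0.75·40 = 106.25
A2: 0.25·320 + 0.75·55 = 121.25
A3: 0.25·260 + 0.75·65 = 113.75
A4: 0.25·200 + 0.75·0 = 50
A5: 0.25·370 + 0.75·105 = 171.25
A6: 0.25·270 + 0.75·0 = 67.5
Highest Hurwicz score = 171.25 → A5.

A5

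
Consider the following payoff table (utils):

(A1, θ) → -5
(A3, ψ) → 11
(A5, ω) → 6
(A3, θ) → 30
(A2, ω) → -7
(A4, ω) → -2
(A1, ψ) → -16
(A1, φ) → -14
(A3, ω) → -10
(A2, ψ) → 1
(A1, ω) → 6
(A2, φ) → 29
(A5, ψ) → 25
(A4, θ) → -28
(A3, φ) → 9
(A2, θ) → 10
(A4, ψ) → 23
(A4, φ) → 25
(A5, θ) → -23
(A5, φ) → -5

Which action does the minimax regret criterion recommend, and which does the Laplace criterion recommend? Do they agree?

Column bests: θ=30, φ=29, ψ=25, ω=6.
A1 regrets: 35, 43, 41, 0 → max 43
A2 regrets: 20, 0, 24, 13 → max 24
A3 regrets: 0, 20, 14, 16 → max 20
A4 regrets: 58, 4, 2, 8 → max 58
A5 regrets: 53, 34, 0, 0 → max 53
Smallest max regret = 20 → A3.
Row averages: A1=-7.25, A2=8.25, A3=10, A4=4.5, A5=0.75
Highest average = 10 → A3.

minimax regret → A3; laplace → A3 (agree)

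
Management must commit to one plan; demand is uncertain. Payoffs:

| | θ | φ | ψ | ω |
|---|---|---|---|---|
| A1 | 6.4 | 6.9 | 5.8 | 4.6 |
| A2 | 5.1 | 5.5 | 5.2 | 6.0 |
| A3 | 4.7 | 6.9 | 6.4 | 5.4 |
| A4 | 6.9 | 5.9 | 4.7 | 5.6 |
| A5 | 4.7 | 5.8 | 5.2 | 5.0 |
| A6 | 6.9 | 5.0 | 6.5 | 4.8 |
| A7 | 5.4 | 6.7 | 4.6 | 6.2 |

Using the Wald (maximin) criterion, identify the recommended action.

A2

Row minima: A1=4.6, A2=5.1, A3=4.7, A4=4.7, A5=4.7, A6=4.8, A7=4.6
Best worst-case = 5.1 → A2.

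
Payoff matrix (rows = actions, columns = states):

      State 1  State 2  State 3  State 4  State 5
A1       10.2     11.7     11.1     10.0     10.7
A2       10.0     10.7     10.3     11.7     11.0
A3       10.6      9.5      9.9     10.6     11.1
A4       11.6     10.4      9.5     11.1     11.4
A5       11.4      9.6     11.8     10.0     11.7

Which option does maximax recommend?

A5

Row maxima: A1=11.7, A2=11.7, A3=11.1, A4=11.6, A5=11.8
Best best-case = 11.8 → A5.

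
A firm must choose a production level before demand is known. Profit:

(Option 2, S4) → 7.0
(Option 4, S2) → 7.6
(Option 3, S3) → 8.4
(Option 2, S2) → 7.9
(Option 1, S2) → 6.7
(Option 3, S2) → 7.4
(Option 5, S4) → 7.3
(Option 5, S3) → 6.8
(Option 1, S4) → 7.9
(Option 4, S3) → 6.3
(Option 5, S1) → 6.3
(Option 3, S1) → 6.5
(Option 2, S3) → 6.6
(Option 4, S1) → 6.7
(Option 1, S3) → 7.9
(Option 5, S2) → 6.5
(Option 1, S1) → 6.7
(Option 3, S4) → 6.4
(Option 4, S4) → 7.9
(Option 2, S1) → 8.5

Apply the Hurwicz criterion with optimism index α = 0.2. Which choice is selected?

Option 2

Option 1: 0.2·7.9 + 0.8·6.7 = 6.94
Option 2: 0.2·8.5 + 0.8·6.6 = 6.98
Option 3: 0.2·8.4 + 0.8·6.4 = 6.8
Option 4: 0.2·7.9 + 0.8·6.3 = 6.62
Option 5: 0.2·7.3 + 0.8·6.3 = 6.5
Highest Hurwicz score = 6.98 → Option 2.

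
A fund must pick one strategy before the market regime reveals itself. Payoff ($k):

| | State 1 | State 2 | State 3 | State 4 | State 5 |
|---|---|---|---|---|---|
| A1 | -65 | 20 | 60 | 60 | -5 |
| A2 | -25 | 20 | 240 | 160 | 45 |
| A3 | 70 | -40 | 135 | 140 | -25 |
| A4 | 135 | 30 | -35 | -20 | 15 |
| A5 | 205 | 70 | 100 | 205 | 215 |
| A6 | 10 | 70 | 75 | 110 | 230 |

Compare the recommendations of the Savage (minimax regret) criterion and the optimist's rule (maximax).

Column bests: State 1=205, State 2=70, State 3=240, State 4=205, State 5=230.
A1 regrets: 270, 50, 180, 145, 235 → max 270
A2 regrets: 230, 50, 0, 45, 185 → max 230
A3 regrets: 135, 110, 105, 65, 255 → max 255
A4 regrets: 70, 40, 275, 225, 215 → max 275
A5 regrets: 0, 0, 140, 0, 15 → max 140
A6 regrets: 195, 0, 165, 95, 0 → max 195
Smallest max regret = 140 → A5.
Row maxima: A1=60, A2=240, A3=140, A4=135, A5=215, A6=230
Best best-case = 240 → A2.

minimax regret → A5; maximax → A2 (disagree)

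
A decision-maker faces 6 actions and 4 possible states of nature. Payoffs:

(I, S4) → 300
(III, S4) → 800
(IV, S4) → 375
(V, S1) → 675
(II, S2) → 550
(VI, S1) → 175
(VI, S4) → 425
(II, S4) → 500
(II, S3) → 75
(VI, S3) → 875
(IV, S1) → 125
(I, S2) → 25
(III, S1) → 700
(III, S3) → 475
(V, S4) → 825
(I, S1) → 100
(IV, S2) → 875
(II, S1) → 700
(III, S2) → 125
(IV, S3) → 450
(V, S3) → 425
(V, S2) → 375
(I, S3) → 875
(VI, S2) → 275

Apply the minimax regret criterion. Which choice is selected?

Column bests: S1=700, S2=875, S3=875, S4=825.
I regrets: 600, 850, 0, 525 → max 850
II regrets: 0, 325, 800, 325 → max 800
III regrets: 0, 750, 400, 25 → max 750
IV regrets: 575, 0, 425, 450 → max 575
V regrets: 25, 500, 450, 0 → max 500
VI regrets: 525, 600, 0, 400 → max 600
Smallest max regret = 500 → V.

V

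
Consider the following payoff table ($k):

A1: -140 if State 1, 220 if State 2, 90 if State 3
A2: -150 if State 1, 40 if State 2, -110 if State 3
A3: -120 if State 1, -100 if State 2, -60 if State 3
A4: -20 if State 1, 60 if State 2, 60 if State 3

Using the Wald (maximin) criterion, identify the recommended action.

Row minima: A1=-140, A2=-150, A3=-120, A4=-20
Best worst-case = -20 → A4.

A4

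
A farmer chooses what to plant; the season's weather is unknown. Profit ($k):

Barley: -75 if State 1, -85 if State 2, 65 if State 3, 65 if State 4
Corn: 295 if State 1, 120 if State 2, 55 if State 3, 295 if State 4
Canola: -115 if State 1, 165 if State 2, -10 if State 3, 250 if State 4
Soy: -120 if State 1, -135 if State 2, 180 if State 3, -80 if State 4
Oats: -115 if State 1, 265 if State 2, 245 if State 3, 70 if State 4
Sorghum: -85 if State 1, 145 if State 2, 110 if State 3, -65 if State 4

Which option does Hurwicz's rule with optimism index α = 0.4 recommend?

Barley: 0.4·65 + 0.6·(-85) = -25
Corn: 0.4·295 + 0.6·55 = 151
Canola: 0.4·250 + 0.6·(-115) = 31
Soy: 0.4·180 + 0.6·(-135) = -9
Oats: 0.4·265 + 0.6·(-115) = 37
Sorghum: 0.4·145 + 0.6·(-85) = 7
Highest Hurwicz score = 151 → Corn.

Corn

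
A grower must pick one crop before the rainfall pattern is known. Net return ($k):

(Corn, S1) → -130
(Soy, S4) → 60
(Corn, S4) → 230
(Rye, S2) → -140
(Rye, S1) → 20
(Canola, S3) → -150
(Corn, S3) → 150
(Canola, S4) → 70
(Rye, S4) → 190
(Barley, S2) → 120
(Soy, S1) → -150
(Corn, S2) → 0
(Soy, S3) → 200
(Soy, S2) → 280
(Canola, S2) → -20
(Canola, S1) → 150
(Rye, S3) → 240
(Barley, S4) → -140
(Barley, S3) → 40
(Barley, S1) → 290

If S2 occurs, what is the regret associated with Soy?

0

Best payoff under S2 is 280.
Regret = 280 − 280 = 0.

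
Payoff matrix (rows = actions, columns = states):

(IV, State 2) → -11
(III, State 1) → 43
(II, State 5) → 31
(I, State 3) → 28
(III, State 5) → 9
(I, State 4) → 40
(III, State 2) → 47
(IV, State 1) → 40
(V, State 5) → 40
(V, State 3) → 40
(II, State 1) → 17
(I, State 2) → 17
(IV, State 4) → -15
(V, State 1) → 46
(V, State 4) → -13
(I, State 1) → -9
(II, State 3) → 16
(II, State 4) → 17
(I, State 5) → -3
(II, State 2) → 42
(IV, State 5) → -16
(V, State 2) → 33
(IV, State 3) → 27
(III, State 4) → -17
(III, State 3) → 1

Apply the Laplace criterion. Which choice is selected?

V

Row averages: I=14.6, II=24.6, III=16.6, IV=5, V=29.2
Highest average = 29.2 → V.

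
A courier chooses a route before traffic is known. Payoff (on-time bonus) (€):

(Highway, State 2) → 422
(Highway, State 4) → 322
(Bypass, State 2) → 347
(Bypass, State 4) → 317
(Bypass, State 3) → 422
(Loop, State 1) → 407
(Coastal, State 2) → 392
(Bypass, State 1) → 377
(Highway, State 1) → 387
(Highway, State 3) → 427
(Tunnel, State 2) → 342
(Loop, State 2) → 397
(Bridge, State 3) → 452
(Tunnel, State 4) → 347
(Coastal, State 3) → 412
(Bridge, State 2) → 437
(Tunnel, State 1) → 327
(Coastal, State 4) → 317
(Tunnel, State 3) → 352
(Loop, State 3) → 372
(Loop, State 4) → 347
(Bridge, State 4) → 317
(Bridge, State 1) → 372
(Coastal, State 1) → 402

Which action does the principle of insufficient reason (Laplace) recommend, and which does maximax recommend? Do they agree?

Row averages: Highway=389.5, Bridge=394.5, Loop=380.75, Coastal=380.75, Bypass=365.75, Tunnel=342
Highest average = 394.5 → Bridge.
Row maxima: Highway=427, Bridge=452, Loop=407, Coastal=412, Bypass=422, Tunnel=352
Best best-case = 452 → Bridge.

laplace → Bridge; maximax → Bridge (agree)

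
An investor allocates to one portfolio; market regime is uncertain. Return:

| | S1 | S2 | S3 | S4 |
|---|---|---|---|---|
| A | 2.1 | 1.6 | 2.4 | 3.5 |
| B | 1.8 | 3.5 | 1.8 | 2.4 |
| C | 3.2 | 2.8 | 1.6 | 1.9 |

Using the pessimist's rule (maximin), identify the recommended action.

Row minima: A=1.6, B=1.8, C=1.6
Best worst-case = 1.8 → B.

B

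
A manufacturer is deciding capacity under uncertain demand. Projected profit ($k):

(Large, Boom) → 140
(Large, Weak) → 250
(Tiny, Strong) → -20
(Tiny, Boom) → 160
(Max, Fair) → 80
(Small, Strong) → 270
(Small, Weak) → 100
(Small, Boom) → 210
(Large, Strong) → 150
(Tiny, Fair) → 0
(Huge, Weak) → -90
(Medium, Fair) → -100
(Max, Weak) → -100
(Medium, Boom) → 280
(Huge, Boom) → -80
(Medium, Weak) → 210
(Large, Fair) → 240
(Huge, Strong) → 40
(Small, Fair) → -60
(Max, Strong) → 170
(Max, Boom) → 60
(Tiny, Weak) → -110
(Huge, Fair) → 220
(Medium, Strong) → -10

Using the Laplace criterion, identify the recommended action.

Large

Row averages: Tiny=7.5, Small=130, Medium=95, Large=195, Huge=22.5, Max=52.5
Highest average = 195 → Large.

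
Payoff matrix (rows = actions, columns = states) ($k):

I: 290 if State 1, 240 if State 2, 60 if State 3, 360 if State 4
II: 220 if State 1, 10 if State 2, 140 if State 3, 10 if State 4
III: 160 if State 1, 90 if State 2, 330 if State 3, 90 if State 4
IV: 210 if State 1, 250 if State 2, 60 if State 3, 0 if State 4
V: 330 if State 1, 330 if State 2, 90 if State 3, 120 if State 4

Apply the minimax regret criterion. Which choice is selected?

V

Column bests: State 1=330, State 2=330, State 3=330, State 4=360.
I regrets: 40, 90, 270, 0 → max 270
II regrets: 110, 320, 190, 350 → max 350
III regrets: 170, 240, 0, 270 → max 270
IV regrets: 120, 80, 270, 360 → max 360
V regrets: 0, 0, 240, 240 → max 240
Smallest max regret = 240 → V.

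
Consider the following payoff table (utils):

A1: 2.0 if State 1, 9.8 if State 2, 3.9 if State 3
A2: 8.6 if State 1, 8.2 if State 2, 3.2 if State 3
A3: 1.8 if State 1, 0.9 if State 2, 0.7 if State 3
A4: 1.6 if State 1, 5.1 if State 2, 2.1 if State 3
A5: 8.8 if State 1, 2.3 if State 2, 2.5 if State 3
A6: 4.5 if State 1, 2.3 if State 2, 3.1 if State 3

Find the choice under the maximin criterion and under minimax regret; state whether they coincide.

Row minima: A1=2.0, A2=3.2, A3=0.7, A4=1.6, A5=2.3, A6=2.3
Best worst-case = 3.2 → A2.
Column bests: State 1=8.8, State 2=9.8, State 3=3.9.
A1 regrets: 6.8, 0.0, 0.0 → max 6.8
A2 regrets: 0.2, 1.6, 0.7 → max 1.6
A3 regrets: 7.0, 8.9, 3.2 → max 8.9
A4 regrets: 7.2, 4.7, 1.8 → max 7.2
A5 regrets: 0.0, 7.5, 1.4 → max 7.5
A6 regrets: 4.3, 7.5, 0.8 → max 7.5
Smallest max regret = 1.6 → A2.

maximin → A2; minimax regret → A2 (agree)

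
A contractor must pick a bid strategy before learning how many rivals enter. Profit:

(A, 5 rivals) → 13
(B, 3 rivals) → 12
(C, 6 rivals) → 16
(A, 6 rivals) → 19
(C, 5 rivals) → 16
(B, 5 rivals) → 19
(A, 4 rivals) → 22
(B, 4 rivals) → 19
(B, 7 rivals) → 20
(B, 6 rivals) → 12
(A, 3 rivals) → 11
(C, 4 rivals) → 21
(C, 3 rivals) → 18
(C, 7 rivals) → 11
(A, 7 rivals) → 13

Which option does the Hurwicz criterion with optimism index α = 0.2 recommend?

B

A: 0.2·22 + 0.8·11 = 13.2
B: 0.2·20 + 0.8·12 = 13.6
C: 0.2·21 + 0.8·11 = 13
Highest Hurwicz score = 13.6 → B.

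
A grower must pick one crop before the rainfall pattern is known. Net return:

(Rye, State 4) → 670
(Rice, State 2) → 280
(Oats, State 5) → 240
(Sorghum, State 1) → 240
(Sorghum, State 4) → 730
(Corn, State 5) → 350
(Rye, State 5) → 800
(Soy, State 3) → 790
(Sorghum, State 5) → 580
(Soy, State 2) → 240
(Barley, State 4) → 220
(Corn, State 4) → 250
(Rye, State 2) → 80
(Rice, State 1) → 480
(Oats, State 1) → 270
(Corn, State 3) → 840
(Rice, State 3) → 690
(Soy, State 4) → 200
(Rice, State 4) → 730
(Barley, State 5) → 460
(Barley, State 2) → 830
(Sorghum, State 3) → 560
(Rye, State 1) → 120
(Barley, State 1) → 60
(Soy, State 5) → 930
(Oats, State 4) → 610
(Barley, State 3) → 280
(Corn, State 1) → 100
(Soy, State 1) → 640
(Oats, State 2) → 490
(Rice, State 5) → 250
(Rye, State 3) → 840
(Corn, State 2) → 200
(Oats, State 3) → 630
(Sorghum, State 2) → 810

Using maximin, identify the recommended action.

Row minima: Rice=250, Sorghum=240, Corn=100, Oats=240, Soy=200, Barley=60, Rye=80
Best worst-case = 250 → Rice.

Rice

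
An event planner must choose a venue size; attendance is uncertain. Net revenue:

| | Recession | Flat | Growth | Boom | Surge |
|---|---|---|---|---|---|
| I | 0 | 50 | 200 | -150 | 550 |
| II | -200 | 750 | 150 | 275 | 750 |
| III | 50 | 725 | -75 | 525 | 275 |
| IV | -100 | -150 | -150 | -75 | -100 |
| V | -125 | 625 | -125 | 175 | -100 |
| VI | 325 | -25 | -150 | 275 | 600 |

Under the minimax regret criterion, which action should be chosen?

III

Column bests: Recession=325, Flat=750, Growth=200, Boom=525, Surge=750.
I regrets: 325, 700, 0, 675, 200 → max 700
II regrets: 525, 0, 50, 250, 0 → max 525
III regrets: 275, 25, 275, 0, 475 → max 475
IV regrets: 425, 900, 350, 600, 850 → max 900
V regrets: 450, 125, 325, 350, 850 → max 850
VI regrets: 0, 775, 350, 250, 150 → max 775
Smallest max regret = 475 → III.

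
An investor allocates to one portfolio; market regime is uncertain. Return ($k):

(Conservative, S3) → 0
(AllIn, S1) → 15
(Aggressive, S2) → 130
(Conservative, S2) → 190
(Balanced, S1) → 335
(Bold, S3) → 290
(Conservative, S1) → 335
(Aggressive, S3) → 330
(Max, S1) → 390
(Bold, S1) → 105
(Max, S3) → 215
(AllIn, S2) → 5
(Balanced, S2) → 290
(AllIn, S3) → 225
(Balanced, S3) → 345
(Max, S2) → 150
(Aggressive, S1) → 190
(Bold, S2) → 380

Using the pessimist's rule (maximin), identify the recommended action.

Row minima: Conservative=0, Balanced=290, Aggressive=130, Bold=105, AllIn=5, Max=150
Best worst-case = 290 → Balanced.

Balanced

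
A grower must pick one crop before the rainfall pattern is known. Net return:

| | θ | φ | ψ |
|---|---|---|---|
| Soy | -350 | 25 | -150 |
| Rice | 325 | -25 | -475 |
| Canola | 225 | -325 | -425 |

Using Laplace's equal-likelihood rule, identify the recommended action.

Row averages: Soy=-475/3, Rice=-175/3, Canola=-175
Highest average = -175/3 → Rice.

Rice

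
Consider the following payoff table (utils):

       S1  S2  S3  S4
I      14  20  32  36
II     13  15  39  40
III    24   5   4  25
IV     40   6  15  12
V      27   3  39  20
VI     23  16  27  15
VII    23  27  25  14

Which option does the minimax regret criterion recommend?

Column bests: S1=40, S2=27, S3=39, S4=40.
I regrets: 26, 7, 7, 4 → max 26
II regrets: 27, 12, 0, 0 → max 27
III regrets: 16, 22, 35, 15 → max 35
IV regrets: 0, 21, 24, 28 → max 28
V regrets: 13, 24, 0, 20 → max 24
VI regrets: 17, 11, 12, 25 → max 25
VII regrets: 17, 0, 14, 26 → max 26
Smallest max regret = 24 → V.

V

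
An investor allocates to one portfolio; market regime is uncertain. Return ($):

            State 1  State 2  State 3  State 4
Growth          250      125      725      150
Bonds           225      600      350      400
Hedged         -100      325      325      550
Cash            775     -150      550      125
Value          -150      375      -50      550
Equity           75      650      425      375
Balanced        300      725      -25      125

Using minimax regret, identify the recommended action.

Bonds

Column bests: State 1=775, State 2=725, State 3=725, State 4=550.
Growth regrets: 525, 600, 0, 400 → max 600
Bonds regrets: 550, 125, 375, 150 → max 550
Hedged regrets: 875, 400, 400, 0 → max 875
Cash regrets: 0, 875, 175, 425 → max 875
Value regrets: 925, 350, 775, 0 → max 925
Equity regrets: 700, 75, 300, 175 → max 700
Balanced regrets: 475, 0, 750, 425 → max 750
Smallest max regret = 550 → Bonds.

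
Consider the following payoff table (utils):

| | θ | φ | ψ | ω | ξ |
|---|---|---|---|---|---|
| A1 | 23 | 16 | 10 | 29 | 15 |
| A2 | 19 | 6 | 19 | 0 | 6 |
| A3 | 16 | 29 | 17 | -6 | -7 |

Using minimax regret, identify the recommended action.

A1

Column bests: θ=23, φ=29, ψ=19, ω=29, ξ=15.
A1 regrets: 0, 13, 9, 0, 0 → max 13
A2 regrets: 4, 23, 0, 29, 9 → max 29
A3 regrets: 7, 0, 2, 35, 22 → max 35
Smallest max regret = 13 → A1.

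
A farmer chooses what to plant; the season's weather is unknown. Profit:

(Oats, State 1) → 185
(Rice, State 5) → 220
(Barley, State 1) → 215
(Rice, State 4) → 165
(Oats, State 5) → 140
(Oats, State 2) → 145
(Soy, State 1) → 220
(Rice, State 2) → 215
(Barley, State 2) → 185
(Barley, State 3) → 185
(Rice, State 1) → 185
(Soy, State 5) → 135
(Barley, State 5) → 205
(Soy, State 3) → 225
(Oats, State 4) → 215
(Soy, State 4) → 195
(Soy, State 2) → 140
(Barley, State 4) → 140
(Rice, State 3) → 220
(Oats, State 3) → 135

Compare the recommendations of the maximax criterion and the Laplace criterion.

Row maxima: Rice=220, Barley=215, Soy=225, Oats=215
Best best-case = 225 → Soy.
Row averages: Rice=201, Barley=186, Soy=183, Oats=164
Highest average = 201 → Rice.

maximax → Soy; laplace → Rice (disagree)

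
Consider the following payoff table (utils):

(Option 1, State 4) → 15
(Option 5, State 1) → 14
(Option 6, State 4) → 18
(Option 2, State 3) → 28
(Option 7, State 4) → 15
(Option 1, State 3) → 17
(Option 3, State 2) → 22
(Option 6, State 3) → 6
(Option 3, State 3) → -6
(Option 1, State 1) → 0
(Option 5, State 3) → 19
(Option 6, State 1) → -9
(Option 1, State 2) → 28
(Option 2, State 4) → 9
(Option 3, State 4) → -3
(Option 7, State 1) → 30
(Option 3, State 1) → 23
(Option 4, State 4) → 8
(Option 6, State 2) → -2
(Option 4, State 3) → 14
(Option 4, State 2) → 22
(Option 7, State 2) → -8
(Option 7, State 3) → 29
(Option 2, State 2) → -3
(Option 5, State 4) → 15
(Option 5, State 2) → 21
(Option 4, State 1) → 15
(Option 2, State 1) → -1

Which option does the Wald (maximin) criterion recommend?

Row minima: Option 1=0, Option 2=-3, Option 3=-6, Option 4=8, Option 5=14, Option 6=-9, Option 7=-8
Best worst-case = 14 → Option 5.

Option 5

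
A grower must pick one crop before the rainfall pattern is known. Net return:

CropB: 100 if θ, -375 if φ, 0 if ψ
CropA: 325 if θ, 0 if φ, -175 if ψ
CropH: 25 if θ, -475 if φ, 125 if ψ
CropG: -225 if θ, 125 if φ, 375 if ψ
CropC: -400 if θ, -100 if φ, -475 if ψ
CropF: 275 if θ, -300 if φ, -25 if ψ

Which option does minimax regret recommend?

Column bests: θ=325, φ=125, ψ=375.
CropB regrets: 225, 500, 375 → max 500
CropA regrets: 0, 125, 550 → max 550
CropH regrets: 300, 600, 250 → max 600
CropG regrets: 550, 0, 0 → max 550
CropC regrets: 725, 225, 850 → max 850
CropF regrets: 50, 425, 400 → max 425
Smallest max regret = 425 → CropF.

CropF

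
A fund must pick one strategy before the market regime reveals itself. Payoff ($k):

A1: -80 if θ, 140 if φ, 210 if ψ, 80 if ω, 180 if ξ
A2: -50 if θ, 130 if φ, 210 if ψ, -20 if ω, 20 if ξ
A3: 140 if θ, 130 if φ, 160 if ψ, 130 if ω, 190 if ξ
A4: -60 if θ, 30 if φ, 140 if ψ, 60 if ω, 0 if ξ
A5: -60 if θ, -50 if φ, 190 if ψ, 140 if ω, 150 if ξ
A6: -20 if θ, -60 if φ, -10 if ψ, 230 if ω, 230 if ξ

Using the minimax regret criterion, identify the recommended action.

Column bests: θ=140, φ=140, ψ=210, ω=230, ξ=230.
A1 regrets: 220, 0, 0, 150, 50 → max 220
A2 regrets: 190, 10, 0, 250, 210 → max 250
A3 regrets: 0, 10, 50, 100, 40 → max 100
A4 regrets: 200, 110, 70, 170, 230 → max 230
A5 regrets: 200, 190, 20, 90, 80 → max 200
A6 regrets: 160, 200, 220, 0, 0 → max 220
Smallest max regret = 100 → A3.

A3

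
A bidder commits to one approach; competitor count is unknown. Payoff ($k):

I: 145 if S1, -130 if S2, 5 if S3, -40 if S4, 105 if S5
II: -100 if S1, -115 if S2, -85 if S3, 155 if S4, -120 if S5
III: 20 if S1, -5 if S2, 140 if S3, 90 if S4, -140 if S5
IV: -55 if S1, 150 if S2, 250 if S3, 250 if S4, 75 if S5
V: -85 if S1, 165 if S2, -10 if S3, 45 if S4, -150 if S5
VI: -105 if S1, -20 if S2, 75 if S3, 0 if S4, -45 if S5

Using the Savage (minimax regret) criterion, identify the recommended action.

Column bests: S1=145, S2=165, S3=250, S4=250, S5=105.
I regrets: 0, 295, 245, 290, 0 → max 295
II regrets: 245, 280, 335, 95, 225 → max 335
III regrets: 125, 170, 110, 160, 245 → max 245
IV regrets: 200, 15, 0, 0, 30 → max 200
V regrets: 230, 0, 260, 205, 255 → max 260
VI regrets: 250, 185, 175, 250, 150 → max 250
Smallest max regret = 200 → IV.

IV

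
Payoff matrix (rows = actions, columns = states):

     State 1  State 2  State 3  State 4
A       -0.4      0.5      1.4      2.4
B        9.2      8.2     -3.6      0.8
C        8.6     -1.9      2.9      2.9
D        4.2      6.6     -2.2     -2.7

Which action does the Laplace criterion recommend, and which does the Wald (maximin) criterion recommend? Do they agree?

Row averages: A=0.975, B=3.65, C=3.125, D=1.475
Highest average = 3.65 → B.
Row minima: A=-0.4, B=-3.6, C=-1.9, D=-2.7
Best worst-case = -0.4 → A.

laplace → B; maximin → A (disagree)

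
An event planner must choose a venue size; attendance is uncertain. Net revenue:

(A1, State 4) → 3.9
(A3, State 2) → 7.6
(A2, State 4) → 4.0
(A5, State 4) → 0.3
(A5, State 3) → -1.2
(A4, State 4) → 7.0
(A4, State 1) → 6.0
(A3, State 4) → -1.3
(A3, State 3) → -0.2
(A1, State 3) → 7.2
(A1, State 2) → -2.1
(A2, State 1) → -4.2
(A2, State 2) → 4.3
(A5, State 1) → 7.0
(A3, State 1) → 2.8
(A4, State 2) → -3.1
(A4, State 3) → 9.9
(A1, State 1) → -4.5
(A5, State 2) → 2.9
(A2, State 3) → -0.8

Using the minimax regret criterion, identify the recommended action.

Column bests: State 1=7.0, State 2=7.6, State 3=9.9, State 4=7.0.
A1 regrets: 11.5, 9.7, 2.7, 3.1 → max 11.5
A2 regrets: 11.2, 3.3, 10.7, 3.0 → max 11.2
A3 regrets: 4.2, 0.0, 10.1, 8.3 → max 10.1
A4 regrets: 1.0, 10.7, 0.0, 0.0 → max 10.7
A5 regrets: 0.0, 4.7, 11.1, 6.7 → max 11.1
Smallest max regret = 10.1 → A3.

A3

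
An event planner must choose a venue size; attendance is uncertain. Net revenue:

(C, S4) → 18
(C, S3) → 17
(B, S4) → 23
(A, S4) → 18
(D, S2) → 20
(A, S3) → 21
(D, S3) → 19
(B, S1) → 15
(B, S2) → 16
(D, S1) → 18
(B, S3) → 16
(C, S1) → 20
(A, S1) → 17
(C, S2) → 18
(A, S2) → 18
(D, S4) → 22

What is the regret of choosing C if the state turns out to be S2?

2

Best payoff under S2 is 20.
Regret = 20 − 18 = 2.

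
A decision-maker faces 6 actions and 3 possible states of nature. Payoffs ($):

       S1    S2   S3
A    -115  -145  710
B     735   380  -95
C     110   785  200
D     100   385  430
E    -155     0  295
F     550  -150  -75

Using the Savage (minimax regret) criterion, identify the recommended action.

C

Column bests: S1=735, S2=785, S3=710.
A regrets: 850, 930, 0 → max 930
B regrets: 0, 405, 805 → max 805
C regrets: 625, 0, 510 → max 625
D regrets: 635, 400, 280 → max 635
E regrets: 890, 785, 415 → max 890
F regrets: 185, 935, 785 → max 935
Smallest max regret = 625 → C.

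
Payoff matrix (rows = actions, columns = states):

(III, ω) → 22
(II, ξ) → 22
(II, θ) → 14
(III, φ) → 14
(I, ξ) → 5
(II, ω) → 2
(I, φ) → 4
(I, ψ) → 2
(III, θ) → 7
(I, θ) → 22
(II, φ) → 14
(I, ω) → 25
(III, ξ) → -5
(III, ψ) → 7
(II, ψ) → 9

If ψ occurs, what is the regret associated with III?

Best payoff under ψ is 9.
Regret = 9 − 7 = 2.

2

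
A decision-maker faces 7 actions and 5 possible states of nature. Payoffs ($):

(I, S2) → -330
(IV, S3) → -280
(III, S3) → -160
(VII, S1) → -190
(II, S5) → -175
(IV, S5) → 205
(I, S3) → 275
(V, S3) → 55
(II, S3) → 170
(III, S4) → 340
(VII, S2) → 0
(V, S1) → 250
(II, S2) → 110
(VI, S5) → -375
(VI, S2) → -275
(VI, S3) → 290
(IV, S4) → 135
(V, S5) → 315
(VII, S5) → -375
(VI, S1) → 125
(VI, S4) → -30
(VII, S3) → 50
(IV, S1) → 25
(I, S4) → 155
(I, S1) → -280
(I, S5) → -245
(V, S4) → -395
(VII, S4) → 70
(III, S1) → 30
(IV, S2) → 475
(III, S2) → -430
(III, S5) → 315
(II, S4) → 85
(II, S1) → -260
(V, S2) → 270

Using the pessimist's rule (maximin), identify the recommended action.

Row minima: I=-330, II=-260, III=-430, IV=-280, V=-395, VI=-375, VII=-375
Best worst-case = -260 → II.

II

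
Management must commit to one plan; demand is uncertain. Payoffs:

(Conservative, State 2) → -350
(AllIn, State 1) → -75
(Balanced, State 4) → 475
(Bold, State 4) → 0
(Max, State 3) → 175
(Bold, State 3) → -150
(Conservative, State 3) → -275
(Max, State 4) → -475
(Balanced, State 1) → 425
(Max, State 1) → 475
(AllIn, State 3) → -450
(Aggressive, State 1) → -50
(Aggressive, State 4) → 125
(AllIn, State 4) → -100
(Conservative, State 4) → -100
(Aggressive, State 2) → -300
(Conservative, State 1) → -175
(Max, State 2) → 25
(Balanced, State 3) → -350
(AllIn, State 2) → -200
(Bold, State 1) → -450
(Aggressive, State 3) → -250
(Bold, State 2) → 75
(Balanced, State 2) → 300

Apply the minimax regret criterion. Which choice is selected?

Balanced

Column bests: State 1=475, State 2=300, State 3=175, State 4=475.
Conservative regrets: 650, 650, 450, 575 → max 650
Balanced regrets: 50, 0, 525, 0 → max 525
Aggressive regrets: 525, 600, 425, 350 → max 600
Bold regrets: 925, 225, 325, 475 → max 925
AllIn regrets: 550, 500, 625, 575 → max 625
Max regrets: 0, 275, 0, 950 → max 950
Smallest max regret = 525 → Balanced.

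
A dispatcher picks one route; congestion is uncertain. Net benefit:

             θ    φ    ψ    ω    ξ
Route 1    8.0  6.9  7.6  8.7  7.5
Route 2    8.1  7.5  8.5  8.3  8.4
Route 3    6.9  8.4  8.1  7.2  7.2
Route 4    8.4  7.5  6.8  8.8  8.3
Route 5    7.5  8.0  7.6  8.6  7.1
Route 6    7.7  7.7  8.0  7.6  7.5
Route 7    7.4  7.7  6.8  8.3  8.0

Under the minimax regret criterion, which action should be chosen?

Column bests: θ=8.4, φ=8.4, ψ=8.5, ω=8.8, ξ=8.4.
Route 1 regrets: 0.4, 1.5, 0.9, 0.1, 0.9 → max 1.5
Route 2 regrets: 0.3, 0.9, 0.0, 0.5, 0.0 → max 0.9
Route 3 regrets: 1.5, 0.0, 0.4, 1.6, 1.2 → max 1.6
Route 4 regrets: 0.0, 0.9, 1.7, 0.0, 0.1 → max 1.7
Route 5 regrets: 0.9, 0.4, 0.9, 0.2, 1.3 → max 1.3
Route 6 regrets: 0.7, 0.7, 0.5, 1.2, 0.9 → max 1.2
Route 7 regrets: 1.0, 0.7, 1.7, 0.5, 0.4 → max 1.7
Smallest max regret = 0.9 → Route 2.

Route 2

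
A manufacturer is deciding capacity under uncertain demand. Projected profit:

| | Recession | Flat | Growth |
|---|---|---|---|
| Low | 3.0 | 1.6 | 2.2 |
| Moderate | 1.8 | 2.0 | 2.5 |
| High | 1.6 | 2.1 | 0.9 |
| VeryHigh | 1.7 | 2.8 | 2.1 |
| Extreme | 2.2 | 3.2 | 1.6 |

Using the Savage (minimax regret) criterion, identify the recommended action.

Extreme

Column bests: Recession=3.0, Flat=3.2, Growth=2.5.
Low regrets: 0.0, 1.6, 0.3 → max 1.6
Moderate regrets: 1.2, 1.2, 0.0 → max 1.2
High regrets: 1.4, 1.1, 1.6 → max 1.6
VeryHigh regrets: 1.3, 0.4, 0.4 → max 1.3
Extreme regrets: 0.8, 0.0, 0.9 → max 0.9
Smallest max regret = 0.9 → Extreme.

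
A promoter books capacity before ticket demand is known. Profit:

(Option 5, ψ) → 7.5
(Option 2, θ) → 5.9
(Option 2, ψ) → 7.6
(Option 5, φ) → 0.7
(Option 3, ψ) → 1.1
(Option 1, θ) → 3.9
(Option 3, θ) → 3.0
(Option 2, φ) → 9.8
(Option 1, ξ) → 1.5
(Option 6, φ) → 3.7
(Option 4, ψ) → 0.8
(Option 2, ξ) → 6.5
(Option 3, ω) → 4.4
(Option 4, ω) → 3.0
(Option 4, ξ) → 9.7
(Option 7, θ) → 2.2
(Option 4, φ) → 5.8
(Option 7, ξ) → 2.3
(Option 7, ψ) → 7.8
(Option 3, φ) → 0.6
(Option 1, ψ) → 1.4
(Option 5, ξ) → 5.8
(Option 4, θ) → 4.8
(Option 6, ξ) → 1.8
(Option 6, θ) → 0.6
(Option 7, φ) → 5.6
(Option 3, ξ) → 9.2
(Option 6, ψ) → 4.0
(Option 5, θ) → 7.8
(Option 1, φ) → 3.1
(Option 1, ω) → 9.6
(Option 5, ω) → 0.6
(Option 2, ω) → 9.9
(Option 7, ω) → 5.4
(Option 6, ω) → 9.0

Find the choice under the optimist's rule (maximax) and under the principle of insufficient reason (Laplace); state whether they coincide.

Row maxima: Option 1=9.6, Option 2=9.9, Option 3=9.2, Option 4=9.7, Option 5=7.8, Option 6=9.0, Option 7=7.8
Best best-case = 9.9 → Option 2.
Row averages: Option 1=3.9, Option 2=7.94, Option 3=3.66, Option 4=4.82, Option 5=4.48, Option 6=3.82, Option 7=4.66
Highest average = 7.94 → Option 2.

maximax → Option 2; laplace → Option 2 (agree)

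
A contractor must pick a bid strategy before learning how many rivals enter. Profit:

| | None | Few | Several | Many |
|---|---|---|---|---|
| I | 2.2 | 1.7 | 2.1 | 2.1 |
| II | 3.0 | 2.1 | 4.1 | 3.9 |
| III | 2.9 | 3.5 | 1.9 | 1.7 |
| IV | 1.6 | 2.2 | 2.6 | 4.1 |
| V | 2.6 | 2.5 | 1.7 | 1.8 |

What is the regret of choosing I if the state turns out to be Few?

1.8

Best payoff under Few is 3.5.
Regret = 3.5 − 1.7 = 1.8.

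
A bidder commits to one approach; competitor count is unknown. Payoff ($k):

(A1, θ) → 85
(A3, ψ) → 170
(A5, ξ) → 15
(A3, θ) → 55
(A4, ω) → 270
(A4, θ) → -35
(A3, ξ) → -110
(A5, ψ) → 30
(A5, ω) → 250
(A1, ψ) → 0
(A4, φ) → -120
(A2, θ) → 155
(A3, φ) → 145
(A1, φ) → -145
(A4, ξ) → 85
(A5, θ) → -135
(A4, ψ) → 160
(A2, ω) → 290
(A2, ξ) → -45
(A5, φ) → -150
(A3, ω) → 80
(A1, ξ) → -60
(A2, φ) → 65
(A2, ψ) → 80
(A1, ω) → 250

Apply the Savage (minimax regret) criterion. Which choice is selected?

A2

Column bests: θ=155, φ=145, ψ=170, ω=290, ξ=85.
A1 regrets: 70, 290, 170, 40, 145 → max 290
A2 regrets: 0, 80, 90, 0, 130 → max 130
A3 regrets: 100, 0, 0, 210, 195 → max 210
A4 regrets: 190, 265, 10, 20, 0 → max 265
A5 regrets: 290, 295, 140, 40, 70 → max 295
Smallest max regret = 130 → A2.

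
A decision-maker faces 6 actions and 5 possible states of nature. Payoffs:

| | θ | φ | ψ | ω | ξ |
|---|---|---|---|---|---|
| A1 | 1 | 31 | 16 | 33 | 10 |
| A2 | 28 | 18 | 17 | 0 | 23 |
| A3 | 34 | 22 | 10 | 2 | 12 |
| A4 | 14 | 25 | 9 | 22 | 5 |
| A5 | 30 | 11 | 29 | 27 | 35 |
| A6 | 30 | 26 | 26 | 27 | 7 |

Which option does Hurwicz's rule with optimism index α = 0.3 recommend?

A5

A1: 0.3·33 + 0.7·1 = 10.6
A2: 0.3·28 + 0.7·0 = 8.4
A3: 0.3·34 + 0.7·2 = 11.6
A4: 0.3·25 + 0.7·5 = 11
A5: 0.3·35 + 0.7·11 = 18.2
A6: 0.3·30 + 0.7·7 = 13.9
Highest Hurwicz score = 18.2 → A5.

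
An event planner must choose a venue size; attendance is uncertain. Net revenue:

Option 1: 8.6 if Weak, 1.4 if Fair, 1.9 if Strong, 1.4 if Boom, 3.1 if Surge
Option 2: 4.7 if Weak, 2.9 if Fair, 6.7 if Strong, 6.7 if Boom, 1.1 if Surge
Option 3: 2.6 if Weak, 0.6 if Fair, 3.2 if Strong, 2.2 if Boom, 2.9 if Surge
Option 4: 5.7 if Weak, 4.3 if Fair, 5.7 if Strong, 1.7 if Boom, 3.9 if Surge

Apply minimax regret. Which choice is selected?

Column bests: Weak=8.6, Fair=4.3, Strong=6.7, Boom=6.7, Surge=3.9.
Option 1 regrets: 0.0, 2.9, 4.8, 5.3, 0.8 → max 5.3
Option 2 regrets: 3.9, 1.4, 0.0, 0.0, 2.8 → max 3.9
Option 3 regrets: 6.0, 3.7, 3.5, 4.5, 1.0 → max 6.0
Option 4 regrets: 2.9, 0.0, 1.0, 5.0, 0.0 → max 5.0
Smallest max regret = 3.9 → Option 2.

Option 2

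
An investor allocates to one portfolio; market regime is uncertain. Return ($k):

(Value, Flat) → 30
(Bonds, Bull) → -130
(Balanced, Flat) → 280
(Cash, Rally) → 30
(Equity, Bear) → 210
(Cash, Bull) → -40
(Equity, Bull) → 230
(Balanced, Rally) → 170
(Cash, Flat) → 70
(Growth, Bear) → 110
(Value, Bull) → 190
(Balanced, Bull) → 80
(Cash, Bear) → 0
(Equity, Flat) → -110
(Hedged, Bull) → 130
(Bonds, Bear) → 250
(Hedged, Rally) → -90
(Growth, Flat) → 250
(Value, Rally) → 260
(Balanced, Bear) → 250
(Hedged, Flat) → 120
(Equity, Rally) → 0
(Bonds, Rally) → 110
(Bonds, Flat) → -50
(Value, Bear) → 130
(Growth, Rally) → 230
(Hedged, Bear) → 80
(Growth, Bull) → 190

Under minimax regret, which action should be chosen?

Column bests: Bear=250, Flat=280, Bull=230, Rally=260.
Balanced regrets: 0, 0, 150, 90 → max 150
Equity regrets: 40, 390, 0, 260 → max 390
Hedged regrets: 170, 160, 100, 350 → max 350
Bonds regrets: 0, 330, 360, 150 → max 360
Cash regrets: 250, 210, 270, 230 → max 270
Value regrets: 120, 250, 40, 0 → max 250
Growth regrets: 140, 30, 40, 30 → max 140
Smallest max regret = 140 → Growth.

Growth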